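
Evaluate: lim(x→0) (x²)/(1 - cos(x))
This is a 0/0 indeterminate form.

Apply L'Hôpital's rule: differentiate numerator and denominator separately.
  f(x) = x^2   ⇒   f'(x) = 2·x
  g(x) = 1 - cos(x)   ⇒   g'(x) = sin(x)
  lim(x→0) f'(x)/g'(x) = lim(x→0) (2·x)/(sin(x))
  = 2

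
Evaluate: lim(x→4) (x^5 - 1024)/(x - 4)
This is a standard limit.

Factor or rationalize the expression:
  lim(x→4) (x^5 - 1024)/(x - 4) = 1280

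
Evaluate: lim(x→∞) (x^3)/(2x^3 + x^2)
This is an ∞/∞ indeterminate form.

Apply L'Hôpital's rule: differentiate numerator and denominator separately.
  f(x) = x^3   ⇒   f'(x) = 3·x^2
  g(x) = 2·x^3 + x^2   ⇒   g'(x) = 6·x^2 + 2·x
  lim(x→∞) f'(x)/g'(x) = lim(x→∞) (3·x^2)/(6·x^2 + 2·x)
  = 1/2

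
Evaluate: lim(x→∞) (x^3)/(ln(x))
This is an ∞/∞ indeterminate form.

Apply L'Hôpital's rule: differentiate numerator and denominator separately.
  f(x) = x^3   ⇒   f'(x) = 3·x^2
  g(x) = ln(x)   ⇒   g'(x) = 1/x
  lim(x→∞) f'(x)/g'(x) = lim(x→∞) (3·x^2)/(1/x)
  = ∞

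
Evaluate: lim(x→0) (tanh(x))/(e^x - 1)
This is a 0/0 indeterminate form.

Apply L'Hôpital's rule: differentiate numerator and denominator separately.
  f(x) = tanh(x)   ⇒   f'(x) = 1 - tanh(x)^2
  g(x) = e^(x) - 1   ⇒   g'(x) = e^(x)
  lim(x→0) f'(x)/g'(x) = lim(x→0) (1 - tanh(x)^2)/(e^(x))
  = 1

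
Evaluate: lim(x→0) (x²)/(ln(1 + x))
This is a 0/0 indeterminate form.

Apply L'Hôpital's rule: differentiate numerator and denominator separately.
  f(x) = x^2   ⇒   f'(x) = 2·x
  g(x) = ln(x + 1)   ⇒   g'(x) = 1/(x + 1)
  lim(x→0) f'(x)/g'(x) = lim(x→0) (2·x)/(1/(x + 1))
  = 0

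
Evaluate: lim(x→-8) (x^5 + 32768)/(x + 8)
This is a standard limit.

Factor or rationalize the expression:
  lim(x→-8) (x^5 + 32768)/(x + 8) = 20480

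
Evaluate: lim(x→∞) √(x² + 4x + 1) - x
This is an ∞-∞ indeterminate form.

Combine fractions or rationalize to convert ∞-∞ to 0/0 form:
  lim(x→∞) √(x² + 4x + 1) - x = 2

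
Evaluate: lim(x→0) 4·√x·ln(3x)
This is a 0·∞ indeterminate form.

Rewrite 0·∞ as a quotient (0/0 or ∞/∞ form), then apply L'Hôpital's rule:
  lim(x→0) 4·√x·ln(3x) = 0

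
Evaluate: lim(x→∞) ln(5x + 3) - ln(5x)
This is an ∞-∞ indeterminate form.

Combine fractions or rationalize to convert ∞-∞ to 0/0 form:
  lim(x→∞) ln(5x + 3) - ln(5x) = 0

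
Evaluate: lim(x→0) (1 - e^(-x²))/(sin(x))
This is a 0/0 indeterminate form.

Apply L'Hôpital's rule: differentiate numerator and denominator separately.
  f(x) = 1 - e^(-x^2)   ⇒   f'(x) = 2·x·e^(-x^2)
  g(x) = sin(x)   ⇒   g'(x) = cos(x)
  lim(x→0) f'(x)/g'(x) = lim(x→0) (2·x·e^(-x^2))/(cos(x))
  = 0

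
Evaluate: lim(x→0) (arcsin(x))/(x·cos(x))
This is a 0/0 indeterminate form.

Apply L'Hôpital's rule: differentiate numerator and denominator separately.
  f(x) = asin(x)   ⇒   f'(x) = 1/sqrt(1 - x^2)
  g(x) = x·cos(x)   ⇒   g'(x) = -x·sin(x) + cos(x)
  lim(x→0) f'(x)/g'(x) = lim(x→0) (1/sqrt(1 - x^2))/(-x·sin(x) + cos(x))
  = 1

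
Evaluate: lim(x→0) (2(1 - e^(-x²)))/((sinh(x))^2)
This is a 0/0 indeterminate form.

Apply L'Hôpital's rule: differentiate numerator and denominator separately.
  f(x) = 2 - 2·e^(-x^2)   ⇒   f'(x) = 4·x·e^(-x^2)
  g(x) = sinh(x)^2   ⇒   g'(x) = 2·sinh(x)·cosh(x)
  lim(x→0) f'(x)/g'(x) = lim(x→0) (4·x·e^(-x^2))/(2·sinh(x)·cosh(x))
  = 2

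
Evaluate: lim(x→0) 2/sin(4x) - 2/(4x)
This is an ∞-∞ indeterminate form.

Combine fractions or rationalize to convert ∞-∞ to 0/0 form:
  lim(x→0) 2/sin(4x) - 2/(4x) = 0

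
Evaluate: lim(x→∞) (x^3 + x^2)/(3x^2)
This is an ∞/∞ indeterminate form.

Apply L'Hôpital's rule: differentiate numerator and denominator separately.
  f(x) = x^3 + x^2   ⇒   f'(x) = 3·x^2 + 2·x
  g(x) = 3·x^2   ⇒   g'(x) = 6·x
  lim(x→∞) f'(x)/g'(x) = lim(x→∞) (3·x^2 + 2·x)/(6·x)
  = ∞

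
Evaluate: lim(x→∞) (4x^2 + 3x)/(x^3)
This is an ∞/∞ indeterminate form.

Apply L'Hôpital's rule: differentiate numerator and denominator separately.
  f(x) = 4·x^2 + 3·x   ⇒   f'(x) = 8·x + 3
  g(x) = x^3   ⇒   g'(x) = 3·x^2
  lim(x→∞) f'(x)/g'(x) = lim(x→∞) (8·x + 3)/(3·x^2)
  = 0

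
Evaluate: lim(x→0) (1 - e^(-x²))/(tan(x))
This is a 0/0 indeterminate form.

Apply L'Hôpital's rule: differentiate numerator and denominator separately.
  f(x) = 1 - e^(-x^2)   ⇒   f'(x) = 2·x·e^(-x^2)
  g(x) = tan(x)   ⇒   g'(x) = tan(x)^2 + 1
  lim(x→0) f'(x)/g'(x) = lim(x→0) (2·x·e^(-x^2))/(tan(x)^2 + 1)
  = 0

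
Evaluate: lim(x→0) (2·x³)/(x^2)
This is a 0/0 indeterminate form.

Apply L'Hôpital's rule: differentiate numerator and denominator separately.
  f(x) = 2·x^3   ⇒   f'(x) = 6·x^2
  g(x) = x^2   ⇒   g'(x) = 2·x
  lim(x→0) f'(x)/g'(x) = lim(x→0) (6·x^2)/(2·x)
  = 0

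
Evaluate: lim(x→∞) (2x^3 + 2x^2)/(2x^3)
This is an ∞/∞ indeterminate form.

Apply L'Hôpital's rule: differentiate numerator and denominator separately.
  f(x) = 2·x^3 + 2·x^2   ⇒   f'(x) = 6·x^2 + 4·x
  g(x) = 2·x^3   ⇒   g'(x) = 6·x^2
  lim(x→∞) f'(x)/g'(x) = lim(x→∞) (6·x^2 + 4·x)/(6·x^2)
  = 1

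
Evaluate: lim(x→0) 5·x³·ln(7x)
This is a 0·∞ indeterminate form.

Rewrite 0·∞ as a quotient (0/0 or ∞/∞ form), then apply L'Hôpital's rule:
  lim(x→0) 5·x³·ln(7x) = 0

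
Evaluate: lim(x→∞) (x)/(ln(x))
This is an ∞/∞ indeterminate form.

Apply L'Hôpital's rule: differentiate numerator and denominator separately.
  f(x) = x   ⇒   f'(x) = 1
  g(x) = ln(x)   ⇒   g'(x) = 1/x
  lim(x→∞) f'(x)/g'(x) = lim(x→∞) (1)/(1/x)
  = ∞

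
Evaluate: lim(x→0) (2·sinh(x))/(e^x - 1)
This is a 0/0 indeterminate form.

Apply L'Hôpital's rule: differentiate numerator and denominator separately.
  f(x) = 2·sinh(x)   ⇒   f'(x) = 2·cosh(x)
  g(x) = e^(x) - 1   ⇒   g'(x) = e^(x)
  lim(x→0) f'(x)/g'(x) = lim(x→0) (2·cosh(x))/(e^(x))
  = 2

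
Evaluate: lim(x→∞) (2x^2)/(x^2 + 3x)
This is an ∞/∞ indeterminate form.

Apply L'Hôpital's rule: differentiate numerator and denominator separately.
  f(x) = 2·x^2   ⇒   f'(x) = 4·x
  g(x) = x^2 + 3·x   ⇒   g'(x) = 2·x + 3
  lim(x→∞) f'(x)/g'(x) = lim(x→∞) (4·x)/(2·x + 3)
  = 2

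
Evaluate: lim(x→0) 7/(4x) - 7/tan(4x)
This is an ∞-∞ indeterminate form.

Combine fractions or rationalize to convert ∞-∞ to 0/0 form:
  lim(x→0) 7/(4x) - 7/tan(4x) = 0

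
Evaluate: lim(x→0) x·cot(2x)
This is a 0·∞ indeterminate form.

Rewrite 0·∞ as a quotient (0/0 or ∞/∞ form), then apply L'Hôpital's rule:
  lim(x→0) x·cot(2x) = 1/2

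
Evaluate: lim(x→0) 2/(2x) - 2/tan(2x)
This is an ∞-∞ indeterminate form.

Combine fractions or rationalize to convert ∞-∞ to 0/0 form:
  lim(x→0) 2/(2x) - 2/tan(2x) = 0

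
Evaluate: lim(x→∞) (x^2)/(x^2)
This is an ∞/∞ indeterminate form.

Apply L'Hôpital's rule: differentiate numerator and denominator separately.
  f(x) = x^2   ⇒   f'(x) = 2·x
  g(x) = x^2   ⇒   g'(x) = 2·x
  lim(x→∞) f'(x)/g'(x) = lim(x→∞) (2·x)/(2·x)
  = 1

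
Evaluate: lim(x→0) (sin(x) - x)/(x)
This is a 0/0 indeterminate form.

Apply L'Hôpital's rule: differentiate numerator and denominator separately.
  f(x) = -x + sin(x)   ⇒   f'(x) = cos(x) - 1
  g(x) = x   ⇒   g'(x) = 1
  lim(x→0) f'(x)/g'(x) = lim(x→0) (cos(x) - 1)/(1)
  = 0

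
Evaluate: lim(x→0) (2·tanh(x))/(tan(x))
This is a 0/0 indeterminate form.

Apply L'Hôpital's rule: differentiate numerator and denominator separately.
  f(x) = 2·tanh(x)   ⇒   f'(x) = 2 - 2·tanh(x)^2
  g(x) = tan(x)   ⇒   g'(x) = tan(x)^2 + 1
  lim(x→0) f'(x)/g'(x) = lim(x→0) (2 - 2·tanh(x)^2)/(tan(x)^2 + 1)
  = 2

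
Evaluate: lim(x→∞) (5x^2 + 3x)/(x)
This is an ∞/∞ indeterminate form.

Apply L'Hôpital's rule: differentiate numerator and denominator separately.
  f(x) = 5·x^2 + 3·x   ⇒   f'(x) = 10·x + 3
  g(x) = x   ⇒   g'(x) = 1
  lim(x→∞) f'(x)/g'(x) = lim(x→∞) (10·x + 3)/(1)
  = ∞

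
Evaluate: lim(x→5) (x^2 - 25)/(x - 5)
This is a standard limit.

Factor or rationalize the expression:
  lim(x→5) (x^2 - 25)/(x - 5) = 10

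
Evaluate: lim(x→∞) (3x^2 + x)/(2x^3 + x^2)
This is an ∞/∞ indeterminate form.

Apply L'Hôpital's rule: differentiate numerator and denominator separately.
  f(x) = 3·x^2 + x   ⇒   f'(x) = 6·x + 1
  g(x) = 2·x^3 + x^2   ⇒   g'(x) = 6·x^2 + 2·x
  lim(x→∞) f'(x)/g'(x) = lim(x→∞) (6·x + 1)/(6·x^2 + 2·x)
  = 0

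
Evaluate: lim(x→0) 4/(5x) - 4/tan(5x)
This is an ∞-∞ indeterminate form.

Combine fractions or rationalize to convert ∞-∞ to 0/0 form:
  lim(x→0) 4/(5x) - 4/tan(5x) = 0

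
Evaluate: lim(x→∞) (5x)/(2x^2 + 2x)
This is an ∞/∞ indeterminate form.

Apply L'Hôpital's rule: differentiate numerator and denominator separately.
  f(x) = 5·x   ⇒   f'(x) = 5
  g(x) = 2·x^2 + 2·x   ⇒   g'(x) = 4·x + 2
  lim(x→∞) f'(x)/g'(x) = lim(x→∞) (5)/(4·x + 2)
  = 0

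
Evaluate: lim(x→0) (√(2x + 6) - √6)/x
This is a standard limit.

Factor or rationalize the expression:
  lim(x→0) (√(2x + 6) - √6)/x = sqrt(6)/6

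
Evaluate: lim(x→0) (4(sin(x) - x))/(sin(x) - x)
This is a 0/0 indeterminate form.

Apply L'Hôpital's rule: differentiate numerator and denominator separately.
  f(x) = -4·x + 4·sin(x)   ⇒   f'(x) = 4·cos(x) - 4
  g(x) = -x + sin(x)   ⇒   g'(x) = cos(x) - 1
  lim(x→0) f'(x)/g'(x) = lim(x→0) (4·cos(x) - 4)/(cos(x) - 1)
  = 4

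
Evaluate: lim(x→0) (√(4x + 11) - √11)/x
This is a standard limit.

Factor or rationalize the expression:
  lim(x→0) (√(4x + 11) - √11)/x = 2·sqrt(11)/11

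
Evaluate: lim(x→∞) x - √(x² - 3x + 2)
This is an ∞-∞ indeterminate form.

Combine fractions or rationalize to convert ∞-∞ to 0/0 form:
  lim(x→∞) x - √(x² - 3x + 2) = 3/2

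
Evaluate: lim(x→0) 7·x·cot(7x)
This is a 0·∞ indeterminate form.

Rewrite 0·∞ as a quotient (0/0 or ∞/∞ form), then apply L'Hôpital's rule:
  lim(x→0) 7·x·cot(7x) = 1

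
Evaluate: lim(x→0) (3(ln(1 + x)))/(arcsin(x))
This is a 0/0 indeterminate form.

Apply L'Hôpital's rule: differentiate numerator and denominator separately.
  f(x) = 3·ln(x + 1)   ⇒   f'(x) = 3/(x + 1)
  g(x) = asin(x)   ⇒   g'(x) = 1/sqrt(1 - x^2)
  lim(x→0) f'(x)/g'(x) = lim(x→0) (3/(x + 1))/(1/sqrt(1 - x^2))
  = 3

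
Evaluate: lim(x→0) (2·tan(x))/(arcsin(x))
This is a 0/0 indeterminate form.

Apply L'Hôpital's rule: differentiate numerator and denominator separately.
  f(x) = 2·tan(x)   ⇒   f'(x) = 2·tan(x)^2 + 2
  g(x) = asin(x)   ⇒   g'(x) = 1/sqrt(1 - x^2)
  lim(x→0) f'(x)/g'(x) = lim(x→0) (2·tan(x)^2 + 2)/(1/sqrt(1 - x^2))
  = 2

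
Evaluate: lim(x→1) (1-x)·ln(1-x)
This is a 0·∞ indeterminate form.

Rewrite 0·∞ as a quotient (0/0 or ∞/∞ form), then apply L'Hôpital's rule:
  lim(x→1) (1-x)·ln(1-x) = 0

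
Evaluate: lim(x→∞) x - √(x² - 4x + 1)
This is an ∞-∞ indeterminate form.

Combine fractions or rationalize to convert ∞-∞ to 0/0 form:
  lim(x→∞) x - √(x² - 4x + 1) = 2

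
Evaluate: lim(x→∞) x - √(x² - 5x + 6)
This is an ∞-∞ indeterminate form.

Combine fractions or rationalize to convert ∞-∞ to 0/0 form:
  lim(x→∞) x - √(x² - 5x + 6) = 5/2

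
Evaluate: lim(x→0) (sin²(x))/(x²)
This is a 0/0 indeterminate form.

Apply L'Hôpital's rule: differentiate numerator and denominator separately.
  f(x) = sin(x)^2   ⇒   f'(x) = 2·sin(x)·cos(x)
  g(x) = x^2   ⇒   g'(x) = 2·x
  lim(x→0) f'(x)/g'(x) = lim(x→0) (2·sin(x)·cos(x))/(2·x)
  = 1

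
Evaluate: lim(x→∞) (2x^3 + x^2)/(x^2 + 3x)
This is an ∞/∞ indeterminate form.

Apply L'Hôpital's rule: differentiate numerator and denominator separately.
  f(x) = 2·x^3 + x^2   ⇒   f'(x) = 6·x^2 + 2·x
  g(x) = x^2 + 3·x   ⇒   g'(x) = 2·x + 3
  lim(x→∞) f'(x)/g'(x) = lim(x→∞) (6·x^2 + 2·x)/(2·x + 3)
  = ∞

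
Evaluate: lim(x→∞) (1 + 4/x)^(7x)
This is an exponential indeterminate form.

For exponential indeterminate forms, take the natural log:
  Let L = lim(x→∞) (1 + 4/x)^(7x)
  Then ln(L) = lim(x→∞) [exponent × ln(base)]
  Evaluate using L'Hôpital or standard limits, then exponentiate.
  L = e^(28)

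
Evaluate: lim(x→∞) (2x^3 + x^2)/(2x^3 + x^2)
This is an ∞/∞ indeterminate form.

Apply L'Hôpital's rule: differentiate numerator and denominator separately.
  f(x) = 2·x^3 + x^2   ⇒   f'(x) = 6·x^2 + 2·x
  g(x) = 2·x^3 + x^2   ⇒   g'(x) = 6·x^2 + 2·x
  lim(x→∞) f'(x)/g'(x) = lim(x→∞) (6·x^2 + 2·x)/(6·x^2 + 2·x)
  = 1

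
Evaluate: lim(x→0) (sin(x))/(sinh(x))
This is a 0/0 indeterminate form.

Apply L'Hôpital's rule: differentiate numerator and denominator separately.
  f(x) = sin(x)   ⇒   f'(x) = cos(x)
  g(x) = sinh(x)   ⇒   g'(x) = cosh(x)
  lim(x→0) f'(x)/g'(x) = lim(x→0) (cos(x))/(cosh(x))
  = 1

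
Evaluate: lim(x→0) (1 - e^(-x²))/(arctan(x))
This is a 0/0 indeterminate form.

Apply L'Hôpital's rule: differentiate numerator and denominator separately.
  f(x) = 1 - e^(-x^2)   ⇒   f'(x) = 2·x·e^(-x^2)
  g(x) = atan(x)   ⇒   g'(x) = 1/(x^2 + 1)
  lim(x→0) f'(x)/g'(x) = lim(x→0) (2·x·e^(-x^2))/(1/(x^2 + 1))
  = 0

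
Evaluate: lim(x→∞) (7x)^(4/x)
This is an exponential indeterminate form.

For exponential indeterminate forms, take the natural log:
  Let L = lim(x→∞) (7x)^(4/x)
  Then ln(L) = lim(x→∞) [exponent × ln(base)]
  Evaluate using L'Hôpital or standard limits, then exponentiate.
  L = 1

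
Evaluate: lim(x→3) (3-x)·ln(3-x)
This is a 0·∞ indeterminate form.

Rewrite 0·∞ as a quotient (0/0 or ∞/∞ form), then apply L'Hôpital's rule:
  lim(x→3) (3-x)·ln(3-x) = 0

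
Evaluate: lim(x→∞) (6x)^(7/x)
This is an exponential indeterminate form.

For exponential indeterminate forms, take the natural log:
  Let L = lim(x→∞) (6x)^(7/x)
  Then ln(L) = lim(x→∞) [exponent × ln(base)]
  Evaluate using L'Hôpital or standard limits, then exponentiate.
  L = 1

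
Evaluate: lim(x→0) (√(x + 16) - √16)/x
This is a standard limit.

Factor or rationalize the expression:
  lim(x→0) (√(x + 16) - √16)/x = 1/8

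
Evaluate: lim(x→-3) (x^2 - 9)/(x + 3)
This is a standard limit.

Factor or rationalize the expression:
  lim(x→-3) (x^2 - 9)/(x + 3) = -6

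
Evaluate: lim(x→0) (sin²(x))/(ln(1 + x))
This is a 0/0 indeterminate form.

Apply L'Hôpital's rule: differentiate numerator and denominator separately.
  f(x) = sin(x)^2   ⇒   f'(x) = 2·sin(x)·cos(x)
  g(x) = ln(x + 1)   ⇒   g'(x) = 1/(x + 1)
  lim(x→0) f'(x)/g'(x) = lim(x→0) (2·sin(x)·cos(x))/(1/(x + 1))
  = 0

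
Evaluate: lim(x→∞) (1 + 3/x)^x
This is an exponential indeterminate form.

For exponential indeterminate forms, take the natural log:
  Let L = lim(x→∞) (1 + 3/x)^x
  Then ln(L) = lim(x→∞) [exponent × ln(base)]
  Evaluate using L'Hôpital or standard limits, then exponentiate.
  L = e^(3)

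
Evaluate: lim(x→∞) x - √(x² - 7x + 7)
This is an ∞-∞ indeterminate form.

Combine fractions or rationalize to convert ∞-∞ to 0/0 form:
  lim(x→∞) x - √(x² - 7x + 7) = 7/2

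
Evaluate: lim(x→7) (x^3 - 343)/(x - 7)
This is a standard limit.

Factor or rationalize the expression:
  lim(x→7) (x^3 - 343)/(x - 7) = 147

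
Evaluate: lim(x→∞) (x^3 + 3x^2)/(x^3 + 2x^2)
This is an ∞/∞ indeterminate form.

Apply L'Hôpital's rule: differentiate numerator and denominator separately.
  f(x) = x^3 + 3·x^2   ⇒   f'(x) = 3·x^2 + 6·x
  g(x) = x^3 + 2·x^2   ⇒   g'(x) = 3·x^2 + 4·x
  lim(x→∞) f'(x)/g'(x) = lim(x→∞) (3·x^2 + 6·x)/(3·x^2 + 4·x)
  = 1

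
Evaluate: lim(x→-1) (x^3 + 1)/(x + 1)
This is a standard limit.

Factor or rationalize the expression:
  lim(x→-1) (x^3 + 1)/(x + 1) = 3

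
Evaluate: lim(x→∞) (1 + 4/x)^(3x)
This is an exponential indeterminate form.

For exponential indeterminate forms, take the natural log:
  Let L = lim(x→∞) (1 + 4/x)^(3x)
  Then ln(L) = lim(x→∞) [exponent × ln(base)]
  Evaluate using L'Hôpital or standard limits, then exponentiate.
  L = e^(12)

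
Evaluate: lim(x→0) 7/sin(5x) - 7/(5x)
This is an ∞-∞ indeterminate form.

Combine fractions or rationalize to convert ∞-∞ to 0/0 form:
  lim(x→0) 7/sin(5x) - 7/(5x) = 0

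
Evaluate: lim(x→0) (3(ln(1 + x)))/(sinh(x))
This is a 0/0 indeterminate form.

Apply L'Hôpital's rule: differentiate numerator and denominator separately.
  f(x) = 3·ln(x + 1)   ⇒   f'(x) = 3/(x + 1)
  g(x) = sinh(x)   ⇒   g'(x) = cosh(x)
  lim(x→0) f'(x)/g'(x) = lim(x→0) (3/(x + 1))/(cosh(x))
  = 3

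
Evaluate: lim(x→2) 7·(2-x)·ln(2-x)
This is a 0·∞ indeterminate form.

Rewrite 0·∞ as a quotient (0/0 or ∞/∞ form), then apply L'Hôpital's rule:
  lim(x→2) 7·(2-x)·ln(2-x) = 0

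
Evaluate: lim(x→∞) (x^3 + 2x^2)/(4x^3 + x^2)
This is an ∞/∞ indeterminate form.

Apply L'Hôpital's rule: differentiate numerator and denominator separately.
  f(x) = x^3 + 2·x^2   ⇒   f'(x) = 3·x^2 + 4·x
  g(x) = 4·x^3 + x^2   ⇒   g'(x) = 12·x^2 + 2·x
  lim(x→∞) f'(x)/g'(x) = lim(x→∞) (3·x^2 + 4·x)/(12·x^2 + 2·x)
  = 1/4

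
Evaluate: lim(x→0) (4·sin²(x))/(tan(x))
This is a 0/0 indeterminate form.

Apply L'Hôpital's rule: differentiate numerator and denominator separately.
  f(x) = 4·sin(x)^2   ⇒   f'(x) = 8·sin(x)·cos(x)
  g(x) = tan(x)   ⇒   g'(x) = tan(x)^2 + 1
  lim(x→0) f'(x)/g'(x) = lim(x→0) (8·sin(x)·cos(x))/(tan(x)^2 + 1)
  = 0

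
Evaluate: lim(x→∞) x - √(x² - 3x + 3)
This is an ∞-∞ indeterminate form.

Combine fractions or rationalize to convert ∞-∞ to 0/0 form:
  lim(x→∞) x - √(x² - 3x + 3) = 3/2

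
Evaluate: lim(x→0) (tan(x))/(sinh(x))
This is a 0/0 indeterminate form.

Apply L'Hôpital's rule: differentiate numerator and denominator separately.
  f(x) = tan(x)   ⇒   f'(x) = tan(x)^2 + 1
  g(x) = sinh(x)   ⇒   g'(x) = cosh(x)
  lim(x→0) f'(x)/g'(x) = lim(x→0) (tan(x)^2 + 1)/(cosh(x))
  = 1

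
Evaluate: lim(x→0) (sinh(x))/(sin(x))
This is a 0/0 indeterminate form.

Apply L'Hôpital's rule: differentiate numerator and denominator separately.
  f(x) = sinh(x)   ⇒   f'(x) = cosh(x)
  g(x) = sin(x)   ⇒   g'(x) = cos(x)
  lim(x→0) f'(x)/g'(x) = lim(x→0) (cosh(x))/(cos(x))
  = 1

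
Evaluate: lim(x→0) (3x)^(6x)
This is an exponential indeterminate form.

For exponential indeterminate forms, take the natural log:
  Let L = lim(x→0) (3x)^(6x)
  Then ln(L) = lim(x→0) [exponent × ln(base)]
  Evaluate using L'Hôpital or standard limits, then exponentiate.
  L = 1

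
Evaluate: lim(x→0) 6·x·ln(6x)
This is a 0·∞ indeterminate form.

Rewrite 0·∞ as a quotient (0/0 or ∞/∞ form), then apply L'Hôpital's rule:
  lim(x→0) 6·x·ln(6x) = 0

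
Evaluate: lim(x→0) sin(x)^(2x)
This is an exponential indeterminate form.

For exponential indeterminate forms, take the natural log:
  Let L = lim(x→0) sin(x)^(2x)
  Then ln(L) = lim(x→0) [exponent × ln(base)]
  Evaluate using L'Hôpital or standard limits, then exponentiate.
  L = 1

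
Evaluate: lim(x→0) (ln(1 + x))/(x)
This is a 0/0 indeterminate form.

Apply L'Hôpital's rule: differentiate numerator and denominator separately.
  f(x) = ln(x + 1)   ⇒   f'(x) = 1/(x + 1)
  g(x) = x   ⇒   g'(x) = 1
  lim(x→0) f'(x)/g'(x) = lim(x→0) (1/(x + 1))/(1)
  = 1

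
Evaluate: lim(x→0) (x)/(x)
This is a 0/0 indeterminate form.

Apply L'Hôpital's rule: differentiate numerator and denominator separately.
  f(x) = x   ⇒   f'(x) = 1
  g(x) = x   ⇒   g'(x) = 1
  lim(x→0) f'(x)/g'(x) = lim(x→0) (1)/(1)
  = 1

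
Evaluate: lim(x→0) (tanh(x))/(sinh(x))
This is a 0/0 indeterminate form.

Apply L'Hôpital's rule: differentiate numerator and denominator separately.
  f(x) = tanh(x)   ⇒   f'(x) = 1 - tanh(x)^2
  g(x) = sinh(x)   ⇒   g'(x) = cosh(x)
  lim(x→0) f'(x)/g'(x) = lim(x→0) (1 - tanh(x)^2)/(cosh(x))
  = 1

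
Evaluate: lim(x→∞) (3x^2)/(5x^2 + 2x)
This is an ∞/∞ indeterminate form.

Apply L'Hôpital's rule: differentiate numerator and denominator separately.
  f(x) = 3·x^2   ⇒   f'(x) = 6·x
  g(x) = 5·x^2 + 2·x   ⇒   g'(x) = 10·x + 2
  lim(x→∞) f'(x)/g'(x) = lim(x→∞) (6·x)/(10·x + 2)
  = 3/5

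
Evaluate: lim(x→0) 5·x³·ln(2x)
This is a 0·∞ indeterminate form.

Rewrite 0·∞ as a quotient (0/0 or ∞/∞ form), then apply L'Hôpital's rule:
  lim(x→0) 5·x³·ln(2x) = 0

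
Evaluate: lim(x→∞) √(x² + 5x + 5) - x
This is an ∞-∞ indeterminate form.

Combine fractions or rationalize to convert ∞-∞ to 0/0 form:
  lim(x→∞) √(x² + 5x + 5) - x = 5/2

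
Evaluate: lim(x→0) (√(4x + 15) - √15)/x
This is a standard limit.

Factor or rationalize the expression:
  lim(x→0) (√(4x + 15) - √15)/x = 2·sqrt(15)/15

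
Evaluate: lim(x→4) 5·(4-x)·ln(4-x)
This is a 0·∞ indeterminate form.

Rewrite 0·∞ as a quotient (0/0 or ∞/∞ form), then apply L'Hôpital's rule:
  lim(x→4) 5·(4-x)·ln(4-x) = 0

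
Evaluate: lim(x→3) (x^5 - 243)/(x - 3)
This is a standard limit.

Factor or rationalize the expression:
  lim(x→3) (x^5 - 243)/(x - 3) = 405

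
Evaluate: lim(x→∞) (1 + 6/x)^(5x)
This is an exponential indeterminate form.

For exponential indeterminate forms, take the natural log:
  Let L = lim(x→∞) (1 + 6/x)^(5x)
  Then ln(L) = lim(x→∞) [exponent × ln(base)]
  Evaluate using L'Hôpital or standard limits, then exponentiate.
  L = e^(30)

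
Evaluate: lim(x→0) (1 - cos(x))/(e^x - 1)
This is a 0/0 indeterminate form.

Apply L'Hôpital's rule: differentiate numerator and denominator separately.
  f(x) = 1 - cos(x)   ⇒   f'(x) = sin(x)
  g(x) = e^(x) - 1   ⇒   g'(x) = e^(x)
  lim(x→0) f'(x)/g'(x) = lim(x→0) (sin(x))/(e^(x))
  = 0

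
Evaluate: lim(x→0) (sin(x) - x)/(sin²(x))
This is a 0/0 indeterminate form.

Apply L'Hôpital's rule: differentiate numerator and denominator separately.
  f(x) = -x + sin(x)   ⇒   f'(x) = cos(x) - 1
  g(x) = sin(x)^2   ⇒   g'(x) = 2·sin(x)·cos(x)
  lim(x→0) f'(x)/g'(x) = lim(x→0) (cos(x) - 1)/(2·sin(x)·cos(x))
  = 0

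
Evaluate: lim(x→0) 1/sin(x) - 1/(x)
This is an ∞-∞ indeterminate form.

Combine fractions or rationalize to convert ∞-∞ to 0/0 form:
  lim(x→0) 1/sin(x) - 1/(x) = 0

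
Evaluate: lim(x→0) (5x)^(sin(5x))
This is an exponential indeterminate form.

For exponential indeterminate forms, take the natural log:
  Let L = lim(x→0) (5x)^(sin(5x))
  Then ln(L) = lim(x→0) [exponent × ln(base)]
  Evaluate using L'Hôpital or standard limits, then exponentiate.
  L = 1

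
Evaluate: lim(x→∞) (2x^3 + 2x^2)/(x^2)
This is an ∞/∞ indeterminate form.

Apply L'Hôpital's rule: differentiate numerator and denominator separately.
  f(x) = 2·x^3 + 2·x^2   ⇒   f'(x) = 6·x^2 + 4·x
  g(x) = x^2   ⇒   g'(x) = 2·x
  lim(x→∞) f'(x)/g'(x) = lim(x→∞) (6·x^2 + 4·x)/(2·x)
  = ∞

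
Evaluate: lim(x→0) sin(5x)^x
This is an exponential indeterminate form.

For exponential indeterminate forms, take the natural log:
  Let L = lim(x→0) sin(5x)^x
  Then ln(L) = lim(x→0) [exponent × ln(base)]
  Evaluate using L'Hôpital or standard limits, then exponentiate.
  L = 1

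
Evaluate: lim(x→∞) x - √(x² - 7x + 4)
This is an ∞-∞ indeterminate form.

Combine fractions or rationalize to convert ∞-∞ to 0/0 form:
  lim(x→∞) x - √(x² - 7x + 4) = 7/2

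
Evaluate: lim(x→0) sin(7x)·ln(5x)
This is a 0·∞ indeterminate form.

Rewrite 0·∞ as a quotient (0/0 or ∞/∞ form), then apply L'Hôpital's rule:
  lim(x→0) sin(7x)·ln(5x) = 0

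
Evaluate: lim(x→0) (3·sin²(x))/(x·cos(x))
This is a 0/0 indeterminate form.

Apply L'Hôpital's rule: differentiate numerator and denominator separately.
  f(x) = 3·sin(x)^2   ⇒   f'(x) = 6·sin(x)·cos(x)
  g(x) = x·cos(x)   ⇒   g'(x) = -x·sin(x) + cos(x)
  lim(x→0) f'(x)/g'(x) = lim(x→0) (6·sin(x)·cos(x))/(-x·sin(x) + cos(x))
  = 0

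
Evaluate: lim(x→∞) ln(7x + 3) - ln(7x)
This is an ∞-∞ indeterminate form.

Combine fractions or rationalize to convert ∞-∞ to 0/0 form:
  lim(x→∞) ln(7x + 3) - ln(7x) = 0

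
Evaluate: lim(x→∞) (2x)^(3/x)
This is an exponential indeterminate form.

For exponential indeterminate forms, take the natural log:
  Let L = lim(x→∞) (2x)^(3/x)
  Then ln(L) = lim(x→∞) [exponent × ln(base)]
  Evaluate using L'Hôpital or standard limits, then exponentiate.
  L = 1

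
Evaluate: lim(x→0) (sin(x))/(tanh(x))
This is a 0/0 indeterminate form.

Apply L'Hôpital's rule: differentiate numerator and denominator separately.
  f(x) = sin(x)   ⇒   f'(x) = cos(x)
  g(x) = tanh(x)   ⇒   g'(x) = 1 - tanh(x)^2
  lim(x→0) f'(x)/g'(x) = lim(x→0) (cos(x))/(1 - tanh(x)^2)
  = 1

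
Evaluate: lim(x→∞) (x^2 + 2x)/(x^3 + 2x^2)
This is an ∞/∞ indeterminate form.

Apply L'Hôpital's rule: differentiate numerator and denominator separately.
  f(x) = x^2 + 2·x   ⇒   f'(x) = 2·x + 2
  g(x) = x^3 + 2·x^2   ⇒   g'(x) = 3·x^2 + 4·x
  lim(x→∞) f'(x)/g'(x) = lim(x→∞) (2·x + 2)/(3·x^2 + 4·x)
  = 0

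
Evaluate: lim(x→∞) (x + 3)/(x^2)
This is an ∞/∞ indeterminate form.

Apply L'Hôpital's rule: differentiate numerator and denominator separately.
  f(x) = x + 3   ⇒   f'(x) = 1
  g(x) = x^2   ⇒   g'(x) = 2·x
  lim(x→∞) f'(x)/g'(x) = lim(x→∞) (1)/(2·x)
  = 0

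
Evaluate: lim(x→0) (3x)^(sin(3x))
This is an exponential indeterminate form.

For exponential indeterminate forms, take the natural log:
  Let L = lim(x→0) (3x)^(sin(3x))
  Then ln(L) = lim(x→0) [exponent × ln(base)]
  Evaluate using L'Hôpital or standard limits, then exponentiate.
  L = 1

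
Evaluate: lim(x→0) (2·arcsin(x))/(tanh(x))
This is a 0/0 indeterminate form.

Apply L'Hôpital's rule: differentiate numerator and denominator separately.
  f(x) = 2·asin(x)   ⇒   f'(x) = 2/sqrt(1 - x^2)
  g(x) = tanh(x)   ⇒   g'(x) = 1 - tanh(x)^2
  lim(x→0) f'(x)/g'(x) = lim(x→0) (2/sqrt(1 - x^2))/(1 - tanh(x)^2)
  = 2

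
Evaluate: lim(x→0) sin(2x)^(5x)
This is an exponential indeterminate form.

For exponential indeterminate forms, take the natural log:
  Let L = lim(x→0) sin(2x)^(5x)
  Then ln(L) = lim(x→0) [exponent × ln(base)]
  Evaluate using L'Hôpital or standard limits, then exponentiate.
  L = 1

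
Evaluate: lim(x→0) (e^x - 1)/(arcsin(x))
This is a 0/0 indeterminate form.

Apply L'Hôpital's rule: differentiate numerator and denominator separately.
  f(x) = e^(x) - 1   ⇒   f'(x) = e^(x)
  g(x) = asin(x)   ⇒   g'(x) = 1/sqrt(1 - x^2)
  lim(x→0) f'(x)/g'(x) = lim(x→0) (e^(x))/(1/sqrt(1 - x^2))
  = 1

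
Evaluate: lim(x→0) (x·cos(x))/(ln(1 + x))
This is a 0/0 indeterminate form.

Apply L'Hôpital's rule: differentiate numerator and denominator separately.
  f(x) = x·cos(x)   ⇒   f'(x) = -x·sin(x) + cos(x)
  g(x) = ln(x + 1)   ⇒   g'(x) = 1/(x + 1)
  lim(x→0) f'(x)/g'(x) = lim(x→0) (-x·sin(x) + cos(x))/(1/(x + 1))
  = 1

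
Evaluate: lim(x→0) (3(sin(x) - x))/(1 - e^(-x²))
This is a 0/0 indeterminate form.

Apply L'Hôpital's rule: differentiate numerator and denominator separately.
  f(x) = -3·x + 3·sin(x)   ⇒   f'(x) = 3·cos(x) - 3
  g(x) = 1 - e^(-x^2)   ⇒   g'(x) = 2·x·e^(-x^2)
  lim(x→0) f'(x)/g'(x) = lim(x→0) (3·cos(x) - 3)/(2·x·e^(-x^2))
  = 0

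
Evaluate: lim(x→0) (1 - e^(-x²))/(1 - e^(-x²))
This is a 0/0 indeterminate form.

Apply L'Hôpital's rule: differentiate numerator and denominator separately.
  f(x) = 1 - e^(-x^2)   ⇒   f'(x) = 2·x·e^(-x^2)
  g(x) = 1 - e^(-x^2)   ⇒   g'(x) = 2·x·e^(-x^2)
  lim(x→0) f'(x)/g'(x) = lim(x→0) (2·x·e^(-x^2))/(2·x·e^(-x^2))
  = 1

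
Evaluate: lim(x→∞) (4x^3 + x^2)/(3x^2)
This is an ∞/∞ indeterminate form.

Apply L'Hôpital's rule: differentiate numerator and denominator separately.
  f(x) = 4·x^3 + x^2   ⇒   f'(x) = 12·x^2 + 2·x
  g(x) = 3·x^2   ⇒   g'(x) = 6·x
  lim(x→∞) f'(x)/g'(x) = lim(x→∞) (12·x^2 + 2·x)/(6·x)
  = ∞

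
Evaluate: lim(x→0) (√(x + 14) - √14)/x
This is a standard limit.

Factor or rationalize the expression:
  lim(x→0) (√(x + 14) - √14)/x = sqrt(14)/28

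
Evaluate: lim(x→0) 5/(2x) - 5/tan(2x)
This is an ∞-∞ indeterminate form.

Combine fractions or rationalize to convert ∞-∞ to 0/0 form:
  lim(x→0) 5/(2x) - 5/tan(2x) = 0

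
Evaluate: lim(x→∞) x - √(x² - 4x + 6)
This is an ∞-∞ indeterminate form.

Combine fractions or rationalize to convert ∞-∞ to 0/0 form:
  lim(x→∞) x - √(x² - 4x + 6) = 2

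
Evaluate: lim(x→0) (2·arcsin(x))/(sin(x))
This is a 0/0 indeterminate form.

Apply L'Hôpital's rule: differentiate numerator and denominator separately.
  f(x) = 2·asin(x)   ⇒   f'(x) = 2/sqrt(1 - x^2)
  g(x) = sin(x)   ⇒   g'(x) = cos(x)
  lim(x→0) f'(x)/g'(x) = lim(x→0) (2/sqrt(1 - x^2))/(cos(x))
  = 2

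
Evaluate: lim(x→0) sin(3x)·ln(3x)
This is a 0·∞ indeterminate form.

Rewrite 0·∞ as a quotient (0/0 or ∞/∞ form), then apply L'Hôpital's rule:
  lim(x→0) sin(3x)·ln(3x) = 0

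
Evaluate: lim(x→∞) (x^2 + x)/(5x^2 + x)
This is an ∞/∞ indeterminate form.

Apply L'Hôpital's rule: differentiate numerator and denominator separately.
  f(x) = x^2 + x   ⇒   f'(x) = 2·x + 1
  g(x) = 5·x^2 + x   ⇒   g'(x) = 10·x + 1
  lim(x→∞) f'(x)/g'(x) = lim(x→∞) (2·x + 1)/(10·x + 1)
  = 1/5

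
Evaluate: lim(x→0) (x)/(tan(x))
This is a 0/0 indeterminate form.

Apply L'Hôpital's rule: differentiate numerator and denominator separately.
  f(x) = x   ⇒   f'(x) = 1
  g(x) = tan(x)   ⇒   g'(x) = tan(x)^2 + 1
  lim(x→0) f'(x)/g'(x) = lim(x→0) (1)/(tan(x)^2 + 1)
  = 1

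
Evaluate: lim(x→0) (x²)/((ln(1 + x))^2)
This is a 0/0 indeterminate form.

Apply L'Hôpital's rule: differentiate numerator and denominator separately.
  f(x) = x^2   ⇒   f'(x) = 2·x
  g(x) = ln(x + 1)^2   ⇒   g'(x) = 2·ln(x + 1)/(x + 1)
  lim(x→0) f'(x)/g'(x) = lim(x→0) (2·x)/(2·ln(x + 1)/(x + 1))
  = 1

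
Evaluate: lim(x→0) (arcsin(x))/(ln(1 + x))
This is a 0/0 indeterminate form.

Apply L'Hôpital's rule: differentiate numerator and denominator separately.
  f(x) = asin(x)   ⇒   f'(x) = 1/sqrt(1 - x^2)
  g(x) = ln(x + 1)   ⇒   g'(x) = 1/(x + 1)
  lim(x→0) f'(x)/g'(x) = lim(x→0) (1/sqrt(1 - x^2))/(1/(x + 1))
  = 1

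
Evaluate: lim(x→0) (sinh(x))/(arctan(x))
This is a 0/0 indeterminate form.

Apply L'Hôpital's rule: differentiate numerator and denominator separately.
  f(x) = sinh(x)   ⇒   f'(x) = cosh(x)
  g(x) = atan(x)   ⇒   g'(x) = 1/(x^2 + 1)
  lim(x→0) f'(x)/g'(x) = lim(x→0) (cosh(x))/(1/(x^2 + 1))
  = 1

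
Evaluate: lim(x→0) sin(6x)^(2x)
This is an exponential indeterminate form.

For exponential indeterminate forms, take the natural log:
  Let L = lim(x→0) sin(6x)^(2x)
  Then ln(L) = lim(x→0) [exponent × ln(base)]
  Evaluate using L'Hôpital or standard limits, then exponentiate.
  L = 1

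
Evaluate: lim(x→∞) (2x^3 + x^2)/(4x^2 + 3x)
This is an ∞/∞ indeterminate form.

Apply L'Hôpital's rule: differentiate numerator and denominator separately.
  f(x) = 2·x^3 + x^2   ⇒   f'(x) = 6·x^2 + 2·x
  g(x) = 4·x^2 + 3·x   ⇒   g'(x) = 8·x + 3
  lim(x→∞) f'(x)/g'(x) = lim(x→∞) (6·x^2 + 2·x)/(8·x + 3)
  = ∞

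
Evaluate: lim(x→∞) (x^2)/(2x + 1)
This is an ∞/∞ indeterminate form.

Apply L'Hôpital's rule: differentiate numerator and denominator separately.
  f(x) = x^2   ⇒   f'(x) = 2·x
  g(x) = 2·x + 1   ⇒   g'(x) = 2
  lim(x→∞) f'(x)/g'(x) = lim(x→∞) (2·x)/(2)
  = ∞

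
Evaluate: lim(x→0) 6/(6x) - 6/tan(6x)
This is an ∞-∞ indeterminate form.

Combine fractions or rationalize to convert ∞-∞ to 0/0 form:
  lim(x→0) 6/(6x) - 6/tan(6x) = 0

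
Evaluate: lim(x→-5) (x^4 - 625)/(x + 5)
This is a standard limit.

Factor or rationalize the expression:
  lim(x→-5) (x^4 - 625)/(x + 5) = -500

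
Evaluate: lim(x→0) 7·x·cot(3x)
This is a 0·∞ indeterminate form.

Rewrite 0·∞ as a quotient (0/0 or ∞/∞ form), then apply L'Hôpital's rule:
  lim(x→0) 7·x·cot(3x) = 7/3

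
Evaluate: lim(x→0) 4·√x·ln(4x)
This is a 0·∞ indeterminate form.

Rewrite 0·∞ as a quotient (0/0 or ∞/∞ form), then apply L'Hôpital's rule:
  lim(x→0) 4·√x·ln(4x) = 0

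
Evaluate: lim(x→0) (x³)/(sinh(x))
This is a 0/0 indeterminate form.

Apply L'Hôpital's rule: differentiate numerator and denominator separately.
  f(x) = x^3   ⇒   f'(x) = 3·x^2
  g(x) = sinh(x)   ⇒   g'(x) = cosh(x)
  lim(x→0) f'(x)/g'(x) = lim(x→0) (3·x^2)/(cosh(x))
  = 0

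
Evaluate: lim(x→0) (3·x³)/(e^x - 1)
This is a 0/0 indeterminate form.

Apply L'Hôpital's rule: differentiate numerator and denominator separately.
  f(x) = 3·x^3   ⇒   f'(x) = 9·x^2
  g(x) = e^(x) - 1   ⇒   g'(x) = e^(x)
  lim(x→0) f'(x)/g'(x) = lim(x→0) (9·x^2)/(e^(x))
  = 0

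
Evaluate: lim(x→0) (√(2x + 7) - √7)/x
This is a standard limit.

Factor or rationalize the expression:
  lim(x→0) (√(2x + 7) - √7)/x = sqrt(7)/7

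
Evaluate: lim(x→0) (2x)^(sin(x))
This is an exponential indeterminate form.

For exponential indeterminate forms, take the natural log:
  Let L = lim(x→0) (2x)^(sin(x))
  Then ln(L) = lim(x→0) [exponent × ln(base)]
  Evaluate using L'Hôpital or standard limits, then exponentiate.
  L = 1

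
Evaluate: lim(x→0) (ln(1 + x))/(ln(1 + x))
This is a 0/0 indeterminate form.

Apply L'Hôpital's rule: differentiate numerator and denominator separately.
  f(x) = ln(x + 1)   ⇒   f'(x) = 1/(x + 1)
  g(x) = ln(x + 1)   ⇒   g'(x) = 1/(x + 1)
  lim(x→0) f'(x)/g'(x) = lim(x→0) (1/(x + 1))/(1/(x + 1))
  = 1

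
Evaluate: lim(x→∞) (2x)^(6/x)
This is an exponential indeterminate form.

For exponential indeterminate forms, take the natural log:
  Let L = lim(x→∞) (2x)^(6/x)
  Then ln(L) = lim(x→∞) [exponent × ln(base)]
  Evaluate using L'Hôpital or standard limits, then exponentiate.
  L = 1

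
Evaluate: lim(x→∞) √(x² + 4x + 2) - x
This is an ∞-∞ indeterminate form.

Combine fractions or rationalize to convert ∞-∞ to 0/0 form:
  lim(x→∞) √(x² + 4x + 2) - x = 2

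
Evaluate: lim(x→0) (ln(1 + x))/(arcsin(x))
This is a 0/0 indeterminate form.

Apply L'Hôpital's rule: differentiate numerator and denominator separately.
  f(x) = ln(x + 1)   ⇒   f'(x) = 1/(x + 1)
  g(x) = asin(x)   ⇒   g'(x) = 1/sqrt(1 - x^2)
  lim(x→0) f'(x)/g'(x) = lim(x→0) (1/(x + 1))/(1/sqrt(1 - x^2))
  = 1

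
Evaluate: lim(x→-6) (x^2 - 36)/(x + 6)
This is a standard limit.

Factor or rationalize the expression:
  lim(x→-6) (x^2 - 36)/(x + 6) = -12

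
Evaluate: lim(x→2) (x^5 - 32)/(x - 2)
This is a standard limit.

Factor or rationalize the expression:
  lim(x→2) (x^5 - 32)/(x - 2) = 80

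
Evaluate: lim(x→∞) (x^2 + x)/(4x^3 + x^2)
This is an ∞/∞ indeterminate form.

Apply L'Hôpital's rule: differentiate numerator and denominator separately.
  f(x) = x^2 + x   ⇒   f'(x) = 2·x + 1
  g(x) = 4·x^3 + x^2   ⇒   g'(x) = 12·x^2 + 2·x
  lim(x→∞) f'(x)/g'(x) = lim(x→∞) (2·x + 1)/(12·x^2 + 2·x)
  = 0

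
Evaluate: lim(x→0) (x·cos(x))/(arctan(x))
This is a 0/0 indeterminate form.

Apply L'Hôpital's rule: differentiate numerator and denominator separately.
  f(x) = x·cos(x)   ⇒   f'(x) = -x·sin(x) + cos(x)
  g(x) = atan(x)   ⇒   g'(x) = 1/(x^2 + 1)
  lim(x→0) f'(x)/g'(x) = lim(x→0) (-x·sin(x) + cos(x))/(1/(x^2 + 1))
  = 1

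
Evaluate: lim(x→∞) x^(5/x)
This is an exponential indeterminate form.

For exponential indeterminate forms, take the natural log:
  Let L = lim(x→∞) x^(5/x)
  Then ln(L) = lim(x→∞) [exponent × ln(base)]
  Evaluate using L'Hôpital or standard limits, then exponentiate.
  L = 1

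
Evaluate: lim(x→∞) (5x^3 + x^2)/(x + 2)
This is an ∞/∞ indeterminate form.

Apply L'Hôpital's rule: differentiate numerator and denominator separately.
  f(x) = 5·x^3 + x^2   ⇒   f'(x) = 15·x^2 + 2·x
  g(x) = x + 2   ⇒   g'(x) = 1
  lim(x→∞) f'(x)/g'(x) = lim(x→∞) (15·x^2 + 2·x)/(1)
  = ∞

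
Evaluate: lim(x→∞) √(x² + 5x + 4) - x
This is an ∞-∞ indeterminate form.

Combine fractions or rationalize to convert ∞-∞ to 0/0 form:
  lim(x→∞) √(x² + 5x + 4) - x = 5/2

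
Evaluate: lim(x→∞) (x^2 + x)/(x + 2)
This is an ∞/∞ indeterminate form.

Apply L'Hôpital's rule: differentiate numerator and denominator separately.
  f(x) = x^2 + x   ⇒   f'(x) = 2·x + 1
  g(x) = x + 2   ⇒   g'(x) = 1
  lim(x→∞) f'(x)/g'(x) = lim(x→∞) (2·x + 1)/(1)
  = ∞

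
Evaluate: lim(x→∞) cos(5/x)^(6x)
This is an exponential indeterminate form.

For exponential indeterminate forms, take the natural log:
  Let L = lim(x→∞) cos(5/x)^(6x)
  Then ln(L) = lim(x→∞) [exponent × ln(base)]
  Evaluate using L'Hôpital or standard limits, then exponentiate.
  L = 1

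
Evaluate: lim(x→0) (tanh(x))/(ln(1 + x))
This is a 0/0 indeterminate form.

Apply L'Hôpital's rule: differentiate numerator and denominator separately.
  f(x) = tanh(x)   ⇒   f'(x) = 1 - tanh(x)^2
  g(x) = ln(x + 1)   ⇒   g'(x) = 1/(x + 1)
  lim(x→0) f'(x)/g'(x) = lim(x→0) (1 - tanh(x)^2)/(1/(x + 1))
  = 1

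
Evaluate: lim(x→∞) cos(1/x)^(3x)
This is an exponential indeterminate form.

For exponential indeterminate forms, take the natural log:
  Let L = lim(x→∞) cos(1/x)^(3x)
  Then ln(L) = lim(x→∞) [exponent × ln(base)]
  Evaluate using L'Hôpital or standard limits, then exponentiate.
  L = 1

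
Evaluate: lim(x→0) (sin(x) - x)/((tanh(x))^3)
This is a 0/0 indeterminate form.

Apply L'Hôpital's rule: differentiate numerator and denominator separately.
  f(x) = -x + sin(x)   ⇒   f'(x) = cos(x) - 1
  g(x) = tanh(x)^3   ⇒   g'(x) = (3 - 3·tanh(x)^2)·tanh(x)^2
  lim(x→0) f'(x)/g'(x) = lim(x→0) (cos(x) - 1)/((3 - 3·tanh(x)^2)·tanh(x)^2)
  = -1/6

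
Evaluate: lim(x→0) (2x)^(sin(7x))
This is an exponential indeterminate form.

For exponential indeterminate forms, take the natural log:
  Let L = lim(x→0) (2x)^(sin(7x))
  Then ln(L) = lim(x→0) [exponent × ln(base)]
  Evaluate using L'Hôpital or standard limits, then exponentiate.
  L = 1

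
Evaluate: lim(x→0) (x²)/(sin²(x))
This is a 0/0 indeterminate form.

Apply L'Hôpital's rule: differentiate numerator and denominator separately.
  f(x) = x^2   ⇒   f'(x) = 2·x
  g(x) = sin(x)^2   ⇒   g'(x) = 2·sin(x)·cos(x)
  lim(x→0) f'(x)/g'(x) = lim(x→0) (2·x)/(2·sin(x)·cos(x))
  = 1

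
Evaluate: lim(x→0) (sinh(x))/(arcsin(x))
This is a 0/0 indeterminate form.

Apply L'Hôpital's rule: differentiate numerator and denominator separately.
  f(x) = sinh(x)   ⇒   f'(x) = cosh(x)
  g(x) = asin(x)   ⇒   g'(x) = 1/sqrt(1 - x^2)
  lim(x→0) f'(x)/g'(x) = lim(x→0) (cosh(x))/(1/sqrt(1 - x^2))
  = 1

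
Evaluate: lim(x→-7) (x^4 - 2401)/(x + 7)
This is a standard limit.

Factor or rationalize the expression:
  lim(x→-7) (x^4 - 2401)/(x + 7) = -1372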